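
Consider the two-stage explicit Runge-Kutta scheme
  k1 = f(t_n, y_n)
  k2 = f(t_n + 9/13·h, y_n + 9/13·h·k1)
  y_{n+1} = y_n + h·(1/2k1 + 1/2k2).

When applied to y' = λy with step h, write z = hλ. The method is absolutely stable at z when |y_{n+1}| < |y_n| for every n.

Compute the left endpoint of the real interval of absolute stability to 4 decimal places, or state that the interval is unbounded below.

left endpoint -2.8889.

On y'=λy, z=hλ:
  k1=λy_n ⇒ h·k1=z·y_n;  k2=λ(1+9/13z)y_n ⇒ h·k2=z(1+9/13z)y_n
  y_{n+1}/y_n = 1 + 1/2z + 1/2z(1+9/13z) = 1 + z + 9/26z²
  R(z) = 1 + z + 9/26z².

Find x<0 with |R(x)|<1.
x=-0.52: |R|=0.5736
R=1: x+9/26x²=0 ⇒ x=−26/9=-2.8889; min R=1−1/(4·9/26)=0.2778>−1
Confirm numerically:
  x=-2.479: |R|=0.64827 <1
  x=-1.857: |R|=0.33669 <1
  x=-1.771: |R|=0.31469 <1
  x=-3.294: |R|=1.46192 >1
  x=-3.270: |R|=1.43139 >1
  x=-3.071: |R|=1.19359 >1
So |R|<1 on (-2.8889, 0).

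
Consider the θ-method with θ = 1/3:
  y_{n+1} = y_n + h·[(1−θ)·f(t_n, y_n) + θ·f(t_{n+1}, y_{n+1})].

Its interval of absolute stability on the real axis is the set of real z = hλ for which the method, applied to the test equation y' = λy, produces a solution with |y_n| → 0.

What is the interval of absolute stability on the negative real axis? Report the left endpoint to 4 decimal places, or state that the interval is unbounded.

Test eqn y'=λy, z=hλ:
  y_{n+1} = y_n + z·[2/3·y_n + 1/3·y_{n+1}] ⇒ (1 − 1/3z)y_{n+1} = (1 + 2/3z)y_n
  so R(z) = (1 + 2/3z)/(1 − 1/3z).

Need |R(x)|<1, x<0.
x=-1.33: |R|=0.0785
R=−1: 1+2/3x = −1+1/3x ⇒ -1/3x=2 ⇒ x=2/(-1/3)=-6.0000
Confirm numerically:
  x=-4.055: |R|=0.72431 <1
  x=-3.190: |R|=0.54604 <1
  x=-2.510: |R|=0.36661 <1
  x=-6.461: |R|=1.04873 >1
  x=-6.387: |R|=1.04123 >1
  x=-6.228: |R|=1.02471 >1
Stable set (-6.0000, 0).

(-6.0000, 0).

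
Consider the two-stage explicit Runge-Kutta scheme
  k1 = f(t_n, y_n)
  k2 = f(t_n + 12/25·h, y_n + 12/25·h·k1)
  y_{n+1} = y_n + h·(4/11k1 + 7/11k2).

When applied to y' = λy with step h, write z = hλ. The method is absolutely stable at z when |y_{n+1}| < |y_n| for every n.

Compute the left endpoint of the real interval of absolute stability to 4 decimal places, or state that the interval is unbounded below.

Test eqn y'=λy, z=hλ:
  k1=λy_n ⇒ h·k1=z·y_n;  k2=λ(1+12/25z)y_n ⇒ h·k2=z(1+12/25z)y_n
  y_{n+1}/y_n = 1 + 4/11z + 7/11z(1+12/25z) = 1 + z + 84/275z²
  R(z) = 1 + z + 84/275z².

Need |R(x)|<1, x<0.
x=-1.19: |R|=0.2426
R=1: x+84/275x²=0 ⇒ x=−275/84=-3.2738; min R=1−1/(4·84/275)=0.1815>−1
Confirm numerically:
  x=-3.120: |R|=0.85342 <1
  x=-2.180: |R|=0.27164 <1
  x=-1.871: |R|=0.19829 <1
  x=-1.524: |R|=0.18544 <1
  x=-3.788: |R|=1.59495 >1
  x=-3.760: |R|=1.55839 >1
So |R|<1 on (-3.2738, 0).

left endpoint -3.2738.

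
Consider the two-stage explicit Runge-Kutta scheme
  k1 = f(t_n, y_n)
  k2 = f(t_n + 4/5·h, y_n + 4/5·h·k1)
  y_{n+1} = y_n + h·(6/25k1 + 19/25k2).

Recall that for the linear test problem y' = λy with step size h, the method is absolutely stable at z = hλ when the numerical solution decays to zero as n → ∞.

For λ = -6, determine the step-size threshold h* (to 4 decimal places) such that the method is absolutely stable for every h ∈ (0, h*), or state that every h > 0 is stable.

With y'=λy (z=hλ):
  k1=λy_n ⇒ h·k1=z·y_n;  k2=λ(1+4/5z)y_n ⇒ h·k2=z(1+4/5z)y_n
  y_{n+1}/y_n = 1 + 6/25z + 19/25z(1+4/5z) = 1 + z + 76/125z²
  Hence R(z) = 1 + z + 76/125z².

Find x<0 with |R(x)|<1.
x=-1.08: |R|=0.6292
R=1: x+76/125x²=0 ⇒ x=−125/76=-1.6447; min R=1−1/(4·76/125)=0.5888>−1
Confirm numerically:
  x=-1.294: |R|=0.72406 <1
  x=-1.226: |R|=0.68787 <1
  x=-1.150: |R|=0.65408 <1
  x=-1.075: |R|=0.62762 <1
  x=-2.051: |R|=1.50661 >1
  x=-2.035: |R|=1.48286 >1
Stable set (-1.6447, 0).

(-1.6447,0); λ=-6 ⇒ h* = (125/76)/6 = 0.2741.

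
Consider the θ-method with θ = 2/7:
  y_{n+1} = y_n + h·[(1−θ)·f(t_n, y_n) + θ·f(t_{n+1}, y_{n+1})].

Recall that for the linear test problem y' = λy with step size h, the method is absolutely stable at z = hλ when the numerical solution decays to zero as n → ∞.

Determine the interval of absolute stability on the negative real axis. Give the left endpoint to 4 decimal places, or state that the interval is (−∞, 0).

Test eqn y'=λy, z=hλ:
  y_{n+1} = y_n + z·[5/7·y_n + 2/7·y_{n+1}] ⇒ (1 − 2/7z)y_{n+1} = (1 + 5/7z)y_n
  so R(z) = (1 + 5/7z)/(1 − 2/7z).

Solve |R(x)|<1 on ℝ⁻.
x=-0.9: |R|=0.2841
R=−1: 1+5/7x = −1+2/7x ⇒ -3/7x=2 ⇒ x=2/(-3/7)=-4.6667
Confirm numerically:
  x=-3.972: |R|=0.86055 <1
  x=-3.391: |R|=0.72232 <1
  x=-3.025: |R|=0.62261 <1
  x=-2.378: |R|=0.41596 <1
  x=-5.252: |R|=1.10032 >1
  x=-5.107: |R|=1.07674 >1
  x=-5.047: |R|=1.06675 >1
Stable set (-4.6667, 0).

(-4.6667, 0).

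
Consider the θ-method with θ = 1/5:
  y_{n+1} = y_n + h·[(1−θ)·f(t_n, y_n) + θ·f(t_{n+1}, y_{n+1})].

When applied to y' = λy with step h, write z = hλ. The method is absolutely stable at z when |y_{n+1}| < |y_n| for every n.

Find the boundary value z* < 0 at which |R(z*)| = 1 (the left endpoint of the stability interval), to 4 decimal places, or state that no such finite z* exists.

On y'=λy, z=hλ:
  y_{n+1} = y_n + z·[4/5·y_n + 1/5·y_{n+1}] ⇒ (1 − 1/5z)y_{n+1} = (1 + 4/5z)y_n
  so R(z) = (1 + 4/5z)/(1 − 1/5z).

Find x<0 with |R(x)|<1.
x=-1.5: |R|=0.1538
R=−1: 1+4/5x = −1+1/5x ⇒ -3/5x=2 ⇒ x=2/(-3/5)=-3.3333
Confirm numerically:
  x=-3.240: |R|=0.96602 <1
  x=-2.985: |R|=0.86913 <1
  x=-2.122: |R|=0.48975 <1
  x=-3.890: |R|=1.18785 >1
  x=-3.436: |R|=1.03651 >1
So |R|<1 on (-3.3333, 0).

left endpoint -3.3333.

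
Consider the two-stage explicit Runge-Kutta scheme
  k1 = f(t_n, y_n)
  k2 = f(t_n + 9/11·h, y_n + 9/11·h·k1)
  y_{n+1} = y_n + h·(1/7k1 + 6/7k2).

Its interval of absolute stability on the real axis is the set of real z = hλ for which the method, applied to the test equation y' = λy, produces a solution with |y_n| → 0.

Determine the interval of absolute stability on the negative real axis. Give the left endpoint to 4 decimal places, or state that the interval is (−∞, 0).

z∈(-1.4259,0).

Test eqn y'=λy, z=hλ:
  k1=λy_n ⇒ h·k1=z·y_n;  k2=λ(1+9/11z)y_n ⇒ h·k2=z(1+9/11z)y_n
  y_{n+1}/y_n = 1 + 1/7z + 6/7z(1+9/11z) = 1 + z + 54/77z²
  Hence R(z) = 1 + z + 54/77z².

Boundary: |R(x)|=1, x<0.
x=-0.4: |R|=0.7122
R=1: x+54/77x²=0 ⇒ x=−77/54=-1.4259; min R=1−1/(4·54/77)=0.6435>−1
Confirm numerically:
  x=-1.067: |R|=0.73142 <1
  x=-0.795: |R|=0.64824 <1
  x=-0.712: |R|=0.64352 <1
  x=-1.730: |R|=1.36892 >1
  x=-1.578: |R|=1.16829 >1
  x=-1.553: |R|=1.13840 >1
Stable set (-1.4259, 0).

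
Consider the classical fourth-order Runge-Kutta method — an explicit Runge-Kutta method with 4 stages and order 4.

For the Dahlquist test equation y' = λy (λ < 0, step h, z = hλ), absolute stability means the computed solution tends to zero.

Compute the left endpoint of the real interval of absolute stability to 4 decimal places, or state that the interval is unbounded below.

With y'=λy (z=hλ):
  order 4, 4-stage ⇒ R(z)=1+z+z^2/2+z^3/6+z^4/24
  (e.g. R(-1.31)=0.29608, |R|=0.29608)

Find x<0 with |R(x)|<1.
x=-1.31: |R|=0.2961
|R(-2.85)|=1.1020 |R(-2.01)|=0.3367 |R(-1.36)|=0.2881
Bisect:
  x_lo=-3.3604 |R|=2.2745  x_hi=-0.1618 |R|=0.8506
  mid=-1.76111 |R|=0.28010 →hi
  mid=-2.56075 |R|=0.71098 →hi
  mid=-2.96058 |R|=1.29807 →lo
  mid=-2.76066 |R|=0.96350 →hi
  mid=-2.86062 |R|=1.11964 →lo
  mid=-2.81064 |R|=1.03889 →lo
  mid=-2.78565 |R|=1.00054 →lo
  mid=-2.77316 |R|=0.98186 →hi
  mid=-2.77941 |R|=0.99116 →hi
  mid=-2.78253 |R|=0.99584 →hi
  ...
  [-2.78546,-2.78526] ⇒ x*=-2.7853
Stable set (-2.7853, 0).

left endpoint -2.7853.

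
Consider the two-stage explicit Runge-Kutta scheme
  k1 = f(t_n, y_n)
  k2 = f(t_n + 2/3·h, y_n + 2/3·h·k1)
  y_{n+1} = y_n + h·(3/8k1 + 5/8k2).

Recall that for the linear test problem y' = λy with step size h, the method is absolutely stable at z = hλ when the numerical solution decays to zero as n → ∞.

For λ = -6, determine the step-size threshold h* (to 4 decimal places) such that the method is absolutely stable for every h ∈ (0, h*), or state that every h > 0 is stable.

With y'=λy (z=hλ):
  k1=λy_n ⇒ h·k1=z·y_n;  k2=λ(1+2/3z)y_n ⇒ h·k2=z(1+2/3z)y_n
  y_{n+1}/y_n = 1 + 3/8z + 5/8z(1+2/3z) = 1 + z + 5/12z²
  so R(z) = 1 + z + 5/12z².

Need |R(x)|<1, x<0.
x=-1.68: |R|=0.4960
R=1: x+5/12x²=0 ⇒ x=−12/5=-2.4000; min R=1−1/(4·5/12)=0.4000>−1
Confirm numerically:
  x=-2.098: |R|=0.73600 <1
  x=-1.956: |R|=0.63814 <1
  x=-1.889: |R|=0.59780 <1
  x=-1.408: |R|=0.41803 <1
  x=-2.765: |R|=1.42051 >1
  x=-2.613: |R|=1.23190 >1
  x=-2.553: |R|=1.16275 >1
Stable set (-2.4000, 0).

(-2.4000,0); λ=-6 ⇒ h* = (12/5)/6 = 0.4000.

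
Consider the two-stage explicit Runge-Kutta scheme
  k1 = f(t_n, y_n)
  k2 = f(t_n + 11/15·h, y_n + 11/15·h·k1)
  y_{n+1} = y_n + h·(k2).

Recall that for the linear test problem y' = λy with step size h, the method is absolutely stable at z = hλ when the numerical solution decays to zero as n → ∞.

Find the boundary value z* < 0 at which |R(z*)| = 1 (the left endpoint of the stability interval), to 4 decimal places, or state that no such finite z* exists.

Test eqn y'=λy, z=hλ:
  k1=λy_n ⇒ h·k1=z·y_n;  k2=λ(1+11/15z)y_n ⇒ h·k2=z(1+11/15z)y_n
  y_{n+1}/y_n = 1 + z(1+11/15z) = 1 + z + 11/15z²
  ⇒ R(z) = 1 + z + 11/15z².

Need |R(x)|<1, x<0.
x=-1.58: |R|=1.2507
R=1: x+11/15x²=0 ⇒ x=−15/11=-1.3636; min R=1−1/(4·11/15)=0.6591>−1
Confirm numerically:
  x=-1.153: |R|=0.82190 <1
  x=-0.771: |R|=0.66492 <1
  x=-0.625: |R|=0.66146 <1
  x=-0.551: |R|=0.67164 <1
  x=-1.808: |R|=1.58917 >1
  x=-1.729: |R|=1.46326 >1
  x=-1.416: |R|=1.05437 >1
Stable set (-1.3636, 0).

z* = -1.3636.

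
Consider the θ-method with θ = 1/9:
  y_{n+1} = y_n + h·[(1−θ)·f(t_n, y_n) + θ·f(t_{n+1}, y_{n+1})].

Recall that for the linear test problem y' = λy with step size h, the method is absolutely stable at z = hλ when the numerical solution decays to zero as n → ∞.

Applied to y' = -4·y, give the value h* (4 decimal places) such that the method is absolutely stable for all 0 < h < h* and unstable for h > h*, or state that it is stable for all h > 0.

Test eqn y'=λy, z=hλ:
  y_{n+1} = y_n + z·[8/9·y_n + 1/9·y_{n+1}] ⇒ (1 − 1/9z)y_{n+1} = (1 + 8/9z)y_n
  ⇒ R(z) = (1 + 8/9z)/(1 − 1/9z).

Boundary: |R(x)|=1, x<0.
x=-0.62: |R|=0.4200
R=−1: 1+8/9x = −1+1/9x ⇒ -7/9x=2 ⇒ x=2/(-7/9)=-2.5714
Confirm numerically:
  x=-2.127: |R|=0.72041 <1
  x=-1.102: |R|=0.01821 <1
  x=-1.077: |R|=0.03811 <1
  x=-3.098: |R|=1.30468 >1
  x=-2.869: |R|=1.17550 >1
  x=-2.724: |R|=1.09110 >1
So |R|<1 on (-2.5714, 0).

(-2.5714,0); λ=-4 ⇒ h* = (18/7)/4 = 0.6429.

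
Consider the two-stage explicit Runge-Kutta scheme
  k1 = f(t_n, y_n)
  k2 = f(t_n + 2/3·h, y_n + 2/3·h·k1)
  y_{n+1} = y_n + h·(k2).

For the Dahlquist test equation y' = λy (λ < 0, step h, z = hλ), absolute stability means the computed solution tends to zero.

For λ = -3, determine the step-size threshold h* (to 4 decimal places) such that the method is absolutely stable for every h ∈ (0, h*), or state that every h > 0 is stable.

(-1.5000,0); λ=-3 ⇒ h* = (3/2)/3 = 0.5000.

Set f=λy, z=hλ:
  k1=λy_n ⇒ h·k1=z·y_n;  k2=λ(1+2/3z)y_n ⇒ h·k2=z(1+2/3z)y_n
  y_{n+1}/y_n = 1 + z(1+2/3z) = 1 + z + 2/3z²
  so R(z) = 1 + z + 2/3z².

Solve |R(x)|<1 on ℝ⁻.
x=-1.22: |R|=0.7723
R=1: x+2/3x²=0 ⇒ x=−3/2=-1.5000; min R=1−1/(4·2/3)=0.6250>−1
Confirm numerically:
  x=-1.355: |R|=0.86902 <1
  x=-1.282: |R|=0.81368 <1
  x=-0.886: |R|=0.63733 <1
  x=-0.884: |R|=0.63697 <1
  x=-1.916: |R|=1.53137 >1
  x=-1.895: |R|=1.49902 >1
  x=-1.601: |R|=1.10780 >1
Interval (-1.5000, 0).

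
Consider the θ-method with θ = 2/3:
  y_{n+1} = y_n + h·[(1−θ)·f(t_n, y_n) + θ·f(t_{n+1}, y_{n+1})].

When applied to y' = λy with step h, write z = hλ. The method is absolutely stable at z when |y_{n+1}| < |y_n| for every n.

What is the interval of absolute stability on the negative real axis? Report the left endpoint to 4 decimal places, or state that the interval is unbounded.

(−∞, 0) — no finite endpoint.

Set f=λy, z=hλ:
  y_{n+1} = y_n + z·[1/3·y_n + 2/3·y_{n+1}] ⇒ (1 − 2/3z)y_{n+1} = (1 + 1/3z)y_n
  Hence R(z) = (1 + 1/3z)/(1 − 2/3z).

Solve |R(x)|<1 on ℝ⁻.
x=-0.69: |R|=0.5274
x=-2: |R|=0.1429
x=-10: |R|=0.3043
x=-100: |R|=0.4778
θ=2/3≥1/2 ⇒ |1+1/3x|<|1−2/3x| ∀x<0 ⇒ stable on all of ℝ⁻.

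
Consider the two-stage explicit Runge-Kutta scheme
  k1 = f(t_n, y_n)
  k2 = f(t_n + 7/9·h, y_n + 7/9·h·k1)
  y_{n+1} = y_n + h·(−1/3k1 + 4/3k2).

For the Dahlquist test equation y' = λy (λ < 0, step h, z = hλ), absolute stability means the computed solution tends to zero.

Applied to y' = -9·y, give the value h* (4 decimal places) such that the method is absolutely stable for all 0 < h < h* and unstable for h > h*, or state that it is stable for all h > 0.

On y'=λy, z=hλ:
  k1=λy_n ⇒ h·k1=z·y_n;  k2=λ(1+7/9z)y_n ⇒ h·k2=z(1+7/9z)y_n
  y_{n+1}/y_n = 1 − 1/3z + 4/3z(1+7/9z) = 1 + z + 28/27z²
  R(z) = 1 + z + 28/27z².

Solve |R(x)|<1 on ℝ⁻.
x=-0.65: |R|=0.7881
R=1: x+28/27x²=0 ⇒ x=−27/28=-0.9643; min R=1−1/(4·28/27)=0.7589>−1
Confirm numerically:
  x=-0.822: |R|=0.87871 <1
  x=-0.505: |R|=0.75947 <1
  x=-0.500: |R|=0.75926 <1
  x=-0.399: |R|=0.76610 <1
  x=-1.533: |R|=1.90413 >1
  x=-1.525: |R|=1.88676 >1
  x=-1.335: |R|=1.51323 >1
Stable set (-0.9643, 0).

(-0.9643,0); λ=-9 ⇒ h* = (27/28)/9 = 0.1071.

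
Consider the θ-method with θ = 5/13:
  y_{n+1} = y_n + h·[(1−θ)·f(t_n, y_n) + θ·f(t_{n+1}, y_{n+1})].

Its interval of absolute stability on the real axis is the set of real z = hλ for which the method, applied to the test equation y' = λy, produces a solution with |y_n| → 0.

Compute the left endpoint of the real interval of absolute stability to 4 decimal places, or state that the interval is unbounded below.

left endpoint -8.6667.

Set f=λy, z=hλ:
  y_{n+1} = y_n + z·[8/13·y_n + 5/13·y_{n+1}] ⇒ (1 − 5/13z)y_{n+1} = (1 + 8/13z)y_n
  so R(z) = (1 + 8/13z)/(1 − 5/13z).

Boundary: |R(x)|=1, x<0.
x=-1.56: |R|=0.0250
R=−1: 1+8/13x = −1+5/13x ⇒ -3/13x=2 ⇒ x=2/(-3/13)=-8.6667
Confirm numerically:
  x=-8.485: |R|=0.99017 <1
  x=-6.335: |R|=0.84342 <1
  x=-5.554: |R|=0.77096 <1
  x=-9.184: |R|=1.02634 >1
  x=-9.149: |R|=1.02463 >1
  x=-8.855: |R|=1.00986 >1
So |R|<1 on (-8.6667, 0).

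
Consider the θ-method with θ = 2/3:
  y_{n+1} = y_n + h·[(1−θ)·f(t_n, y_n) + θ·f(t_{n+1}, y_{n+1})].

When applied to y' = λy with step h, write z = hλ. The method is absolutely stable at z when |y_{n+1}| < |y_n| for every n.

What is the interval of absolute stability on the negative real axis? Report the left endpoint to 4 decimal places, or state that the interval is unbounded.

Test eqn y'=λy, z=hλ:
  y_{n+1} = y_n + z·[1/3·y_n + 2/3·y_{n+1}] ⇒ (1 − 2/3z)y_{n+1} = (1 + 1/3z)y_n
  Hence R(z) = (1 + 1/3z)/(1 − 2/3z).

Need |R(x)|<1, x<0.
x=-1.41: |R|=0.2732
x=-2: |R|=0.1429
x=-10: |R|=0.3043
x=-100: |R|=0.4778
θ=2/3≥1/2 ⇒ |1+1/3x|<|1−2/3x| ∀x<0 ⇒ interval (−∞,0).

unbounded; (−∞, 0).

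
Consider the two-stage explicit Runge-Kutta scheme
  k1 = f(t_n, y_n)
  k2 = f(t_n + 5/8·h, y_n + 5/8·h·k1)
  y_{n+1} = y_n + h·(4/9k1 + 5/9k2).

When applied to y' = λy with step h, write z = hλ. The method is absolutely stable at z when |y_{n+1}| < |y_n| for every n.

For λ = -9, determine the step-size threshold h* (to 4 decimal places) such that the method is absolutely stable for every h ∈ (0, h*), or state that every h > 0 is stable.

(-2.8800,0); λ=-9 ⇒ h* = (72/25)/9 = 0.3200.

Test eqn y'=λy, z=hλ:
  k1=λy_n ⇒ h·k1=z·y_n;  k2=λ(1+5/8z)y_n ⇒ h·k2=z(1+5/8z)y_n
  y_{n+1}/y_n = 1 + 4/9z + 5/9z(1+5/8z) = 1 + z + 25/72z²
  Hence R(z) = 1 + z + 25/72z².

Find x<0 with |R(x)|<1.
x=-0.82: |R|=0.4135
R=1: x+25/72x²=0 ⇒ x=−72/25=-2.8800; min R=1−1/(4·25/72)=0.2800>−1
Confirm numerically:
  x=-1.981: |R|=0.38163 <1
  x=-1.908: |R|=0.35605 <1
  x=-1.568: |R|=0.28569 <1
  x=-1.458: |R|=0.28011 <1
  x=-3.188: |R|=1.34094 >1
  x=-2.921: |R|=1.04158 >1
So |R|<1 on (-2.8800, 0).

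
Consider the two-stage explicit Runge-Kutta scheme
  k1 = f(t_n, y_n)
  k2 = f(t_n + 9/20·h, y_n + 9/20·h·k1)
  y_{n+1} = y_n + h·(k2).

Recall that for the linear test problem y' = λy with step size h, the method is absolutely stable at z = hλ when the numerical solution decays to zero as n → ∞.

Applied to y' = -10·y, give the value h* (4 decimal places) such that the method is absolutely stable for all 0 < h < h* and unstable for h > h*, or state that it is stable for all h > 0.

(-2.2222,0); λ=-10 ⇒ h* = (20/9)/10 = 0.2222.

With y'=λy (z=hλ):
  k1=λy_n ⇒ h·k1=z·y_n;  k2=λ(1+9/20z)y_n ⇒ h·k2=z(1+9/20z)y_n
  y_{n+1}/y_n = 1 + z(1+9/20z) = 1 + z + 9/20z²
  ⇒ R(z) = 1 + z + 9/20z².

Find x<0 with |R(x)|<1.
x=-0.67: |R|=0.5320
R=1: x+9/20x²=0 ⇒ x=−20/9=-2.2222; min R=1−1/(4·9/20)=0.4444>−1
Confirm numerically:
  x=-1.369: |R|=0.47437 <1
  x=-1.116: |R|=0.44446 <1
  x=-0.892: |R|=0.46605 <1
  x=-2.498: |R|=1.31000 >1
  x=-2.440: |R|=1.23912 >1
Interval (-2.2222, 0).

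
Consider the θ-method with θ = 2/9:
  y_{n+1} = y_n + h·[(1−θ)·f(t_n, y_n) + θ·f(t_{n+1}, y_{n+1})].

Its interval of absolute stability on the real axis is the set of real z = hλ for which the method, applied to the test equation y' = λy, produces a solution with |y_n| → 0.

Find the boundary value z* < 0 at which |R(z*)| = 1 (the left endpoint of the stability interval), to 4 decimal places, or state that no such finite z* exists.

On y'=λy, z=hλ:
  y_{n+1} = y_n + z·[7/9·y_n + 2/9·y_{n+1}] ⇒ (1 − 2/9z)y_{n+1} = (1 + 7/9z)y_n
  so R(z) = (1 + 7/9z)/(1 − 2/9z).

Solve |R(x)|<1 on ℝ⁻.
x=-1.01: |R|=0.1751
R=−1: 1+7/9x = −1+2/9x ⇒ -5/9x=2 ⇒ x=2/(-5/9)=-3.6000
Confirm numerically:
  x=-3.008: |R|=0.80288 <1
  x=-2.723: |R|=0.69646 <1
  x=-1.826: |R|=0.29893 <1
  x=-1.763: |R|=0.26673 <1
  x=-3.898: |R|=1.08871 >1
  x=-3.866: |R|=1.07949 >1
Stable set (-3.6000, 0).

left endpoint -3.6000.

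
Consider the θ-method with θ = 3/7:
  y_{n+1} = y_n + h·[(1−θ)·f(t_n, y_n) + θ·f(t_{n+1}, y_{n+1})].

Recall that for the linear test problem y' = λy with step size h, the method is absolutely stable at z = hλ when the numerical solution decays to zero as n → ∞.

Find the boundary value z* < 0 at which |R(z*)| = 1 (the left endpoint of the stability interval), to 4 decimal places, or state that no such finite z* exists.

z* = -14.0000.

With y'=λy (z=hλ):
  y_{n+1} = y_n + z·[4/7·y_n + 3/7·y_{n+1}] ⇒ (1 − 3/7z)y_{n+1} = (1 + 4/7z)y_n
  Hence R(z) = (1 + 4/7z)/(1 − 3/7z).

Find x<0 with |R(x)|<1.
x=-1.02: |R|=0.2903
R=−1: 1+4/7x = −1+3/7x ⇒ -1/7x=2 ⇒ x=2/(-1/7)=-14.0000
Confirm numerically:
  x=-13.503: |R|=0.98954 <1
  x=-13.427: |R|=0.98788 <1
  x=-9.043: |R|=0.85476 <1
  x=-14.585: |R|=1.01153 >1
  x=-14.356: |R|=1.00711 >1
  x=-14.257: |R|=1.00516 >1
Stable set (-14.0000, 0).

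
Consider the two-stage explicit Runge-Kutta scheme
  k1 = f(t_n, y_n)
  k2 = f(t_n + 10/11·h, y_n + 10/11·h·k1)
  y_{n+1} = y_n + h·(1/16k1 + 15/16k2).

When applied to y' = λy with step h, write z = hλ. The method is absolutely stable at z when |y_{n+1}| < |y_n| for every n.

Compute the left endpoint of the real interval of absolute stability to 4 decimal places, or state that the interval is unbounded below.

left endpoint -1.1733.

With y'=λy (z=hλ):
  k1=λy_n ⇒ h·k1=z·y_n;  k2=λ(1+10/11z)y_n ⇒ h·k2=z(1+10/11z)y_n
  y_{n+1}/y_n = 1 + 1/16z + 15/16z(1+10/11z) = 1 + z + 75/88z²
  so R(z) = 1 + z + 75/88z².

Find x<0 with |R(x)|<1.
x=-1.26: |R|=1.0931
R=1: x+75/88x²=0 ⇒ x=−88/75=-1.1733; min R=1−1/(4·75/88)=0.7067>−1
Confirm numerically:
  x=-1.062: |R|=0.89923 <1
  x=-0.977: |R|=0.83652 <1
  x=-0.939: |R|=0.81247 <1
  x=-1.460: |R|=1.35670 >1
  x=-1.452: |R|=1.34485 >1
  x=-1.200: |R|=1.02727 >1
So |R|<1 on (-1.1733, 0).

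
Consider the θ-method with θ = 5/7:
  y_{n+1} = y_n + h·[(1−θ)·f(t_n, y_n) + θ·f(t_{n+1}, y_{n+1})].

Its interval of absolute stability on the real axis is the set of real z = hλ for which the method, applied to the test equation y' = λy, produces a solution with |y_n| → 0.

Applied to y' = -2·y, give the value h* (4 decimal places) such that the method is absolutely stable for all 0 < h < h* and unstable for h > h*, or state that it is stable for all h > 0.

interval (−∞, 0). Any h>0 works for λ=-2.

Set f=λy, z=hλ:
  y_{n+1} = y_n + z·[2/7·y_n + 5/7·y_{n+1}] ⇒ (1 − 5/7z)y_{n+1} = (1 + 2/7z)y_n
  R(z) = (1 + 2/7z)/(1 − 5/7z).

Find x<0 with |R(x)|<1.
x=-1.69: |R|=0.2343
x=-2: |R|=0.1765
x=-10: |R|=0.2281
x=-100: |R|=0.3807
θ=5/7≥1/2 ⇒ |1+2/7x|<|1−5/7x| ∀x<0 ⇒ interval (−∞,0).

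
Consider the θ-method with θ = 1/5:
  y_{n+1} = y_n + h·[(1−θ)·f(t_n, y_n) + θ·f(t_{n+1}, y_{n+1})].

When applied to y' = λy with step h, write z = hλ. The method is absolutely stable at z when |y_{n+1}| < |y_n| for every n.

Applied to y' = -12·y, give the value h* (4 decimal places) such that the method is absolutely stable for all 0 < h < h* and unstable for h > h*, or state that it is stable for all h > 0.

(-3.3333,0); λ=-12 ⇒ h* = (10/3)/12 = 0.2778.

On y'=λy, z=hλ:
  y_{n+1} = y_n + z·[4/5·y_n + 1/5·y_{n+1}] ⇒ (1 − 1/5z)y_{n+1} = (1 + 4/5z)y_n
  ⇒ R(z) = (1 + 4/5z)/(1 − 1/5z).

Find x<0 with |R(x)|<1.
x=-0.92: |R|=0.2230
R=−1: 1+4/5x = −1+1/5x ⇒ -3/5x=2 ⇒ x=2/(-3/5)=-3.3333
Confirm numerically:
  x=-2.686: |R|=0.74733 <1
  x=-2.646: |R|=0.73032 <1
  x=-2.132: |R|=0.49467 <1
  x=-1.505: |R|=0.15680 <1
  x=-3.828: |R|=1.16810 >1
  x=-3.446: |R|=1.04002 >1
  x=-3.363: |R|=1.01064 >1
Stable set (-3.3333, 0).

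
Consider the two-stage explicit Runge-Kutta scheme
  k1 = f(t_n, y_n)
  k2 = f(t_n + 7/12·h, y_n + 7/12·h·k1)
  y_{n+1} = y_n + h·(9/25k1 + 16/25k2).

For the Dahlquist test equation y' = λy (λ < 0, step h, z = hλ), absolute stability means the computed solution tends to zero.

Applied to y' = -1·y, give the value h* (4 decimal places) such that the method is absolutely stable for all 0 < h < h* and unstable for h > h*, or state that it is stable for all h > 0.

(-2.6786,0); λ=-1 ⇒ h* = (75/28)/1 = 2.6786.

On y'=λy, z=hλ:
  k1=λy_n ⇒ h·k1=z·y_n;  k2=λ(1+7/12z)y_n ⇒ h·k2=z(1+7/12z)y_n
  y_{n+1}/y_n = 1 + 9/25z + 16/25z(1+7/12z) = 1 + z + 28/75z²
  ⇒ R(z) = 1 + z + 28/75z².

Find x<0 with |R(x)|<1.
x=-1.6: |R|=0.3557
R=1: x+28/75x²=0 ⇒ x=−75/28=-2.6786; min R=1−1/(4·28/75)=0.3304>−1
Confirm numerically:
  x=-1.828: |R|=0.41952 <1
  x=-1.602: |R|=0.35612 <1
  x=-1.195: |R|=0.33813 <1
  x=-3.120: |R|=1.51418 >1
  x=-3.009: |R|=1.37119 >1
  x=-2.850: |R|=1.18240 >1
Stable set (-2.6786, 0).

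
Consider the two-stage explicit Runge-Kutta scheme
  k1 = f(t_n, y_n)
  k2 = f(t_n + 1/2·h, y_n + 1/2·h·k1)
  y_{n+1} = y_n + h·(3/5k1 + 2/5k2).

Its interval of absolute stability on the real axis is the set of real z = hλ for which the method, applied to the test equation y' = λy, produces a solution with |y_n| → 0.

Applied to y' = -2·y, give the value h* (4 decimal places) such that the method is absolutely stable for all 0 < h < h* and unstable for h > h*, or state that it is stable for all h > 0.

With y'=λy (z=hλ):
  k1=λy_n ⇒ h·k1=z·y_n;  k2=λ(1+1/2z)y_n ⇒ h·k2=z(1+1/2z)y_n
  y_{n+1}/y_n = 1 + 3/5z + 2/5z(1+1/2z) = 1 + z + 1/5z²
  ⇒ R(z) = 1 + z + 1/5z².

Boundary: |R(x)|=1, x<0.
x=-0.99: |R|=0.2060
R=1: x+1/5x²=0 ⇒ x=−5=-5.0000; min R=1−1/(4·1/5)=-0.2500>−1
Confirm numerically:
  x=-4.417: |R|=0.48498 <1
  x=-3.894: |R|=0.13865 <1
  x=-2.765: |R|=0.23595 <1
  x=-5.596: |R|=1.66704 >1
  x=-5.342: |R|=1.36539 >1
  x=-5.070: |R|=1.07098 >1
So |R|<1 on (-5.0000, 0).

(-5.0000,0); λ=-2 ⇒ h* = (5)/2 = 2.5000.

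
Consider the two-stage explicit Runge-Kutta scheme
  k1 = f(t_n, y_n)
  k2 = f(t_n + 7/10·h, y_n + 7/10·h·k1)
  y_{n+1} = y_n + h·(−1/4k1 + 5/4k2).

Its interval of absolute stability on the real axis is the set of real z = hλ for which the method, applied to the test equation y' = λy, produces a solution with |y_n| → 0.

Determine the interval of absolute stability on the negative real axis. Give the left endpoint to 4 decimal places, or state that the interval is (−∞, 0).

On y'=λy, z=hλ:
  k1=λy_n ⇒ h·k1=z·y_n;  k2=λ(1+7/10z)y_n ⇒ h·k2=z(1+7/10z)y_n
  y_{n+1}/y_n = 1 − 1/4z + 5/4z(1+7/10z) = 1 + z + 7/8z²
  R(z) = 1 + z + 7/8z².

Need |R(x)|<1, x<0.
x=-1.69: |R|=1.8091
R=1: x+7/8x²=0 ⇒ x=−8/7=-1.1429; min R=1−1/(4·7/8)=0.7143>−1
Confirm numerically:
  x=-1.038: |R|=0.90476 <1
  x=-1.027: |R|=0.89589 <1
  x=-0.734: |R|=0.73741 <1
  x=-0.595: |R|=0.71477 <1
  x=-1.628: |R|=1.69109 >1
  x=-1.508: |R|=1.48181 >1
  x=-1.285: |R|=1.15982 >1
Stable set (-1.1429, 0).

z∈(-1.1429,0).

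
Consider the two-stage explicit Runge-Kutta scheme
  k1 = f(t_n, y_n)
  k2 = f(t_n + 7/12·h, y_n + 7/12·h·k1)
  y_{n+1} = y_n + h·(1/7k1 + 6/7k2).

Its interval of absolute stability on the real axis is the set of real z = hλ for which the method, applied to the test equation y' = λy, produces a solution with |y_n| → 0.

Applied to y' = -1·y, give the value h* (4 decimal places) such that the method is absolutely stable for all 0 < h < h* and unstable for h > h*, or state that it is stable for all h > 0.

Test eqn y'=λy, z=hλ:
  k1=λy_n ⇒ h·k1=z·y_n;  k2=λ(1+7/12z)y_n ⇒ h·k2=z(1+7/12z)y_n
  y_{n+1}/y_n = 1 + 1/7z + 6/7z(1+7/12z) = 1 + z + 1/2z²
  so R(z) = 1 + z + 1/2z².

Solve |R(x)|<1 on ℝ⁻.
x=-0.8: |R|=0.5200
R=1: x+1/2x²=0 ⇒ x=−2=-2.0000; min R=1−1/(4·1/2)=0.5000>−1
Confirm numerically:
  x=-1.964: |R|=0.96465 <1
  x=-1.866: |R|=0.87498 <1
  x=-0.995: |R|=0.50001 <1
  x=-0.925: |R|=0.50281 <1
  x=-2.571: |R|=1.73402 >1
  x=-2.463: |R|=1.57018 >1
  x=-2.207: |R|=1.22842 >1
So |R|<1 on (-2.0000, 0).

(-2.0000,0); λ=-1 ⇒ h* = (2)/1 = 2.0000.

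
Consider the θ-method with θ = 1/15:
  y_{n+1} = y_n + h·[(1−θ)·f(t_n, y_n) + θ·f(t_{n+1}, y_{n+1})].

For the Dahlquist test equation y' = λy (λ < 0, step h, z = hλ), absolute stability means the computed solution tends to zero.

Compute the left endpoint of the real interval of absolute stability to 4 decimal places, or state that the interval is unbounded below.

z* = -2.3077.

With y'=λy (z=hλ):
  y_{n+1} = y_n + z·[14/15·y_n + 1/15·y_{n+1}] ⇒ (1 − 1/15z)y_{n+1} = (1 + 14/15z)y_n
  ⇒ R(z) = (1 + 14/15z)/(1 − 1/15z).

Boundary: |R(x)|=1, x<0.
x=-0.35: |R|=0.6580
R=−1: 1+14/15x = −1+1/15x ⇒ -13/15x=2 ⇒ x=2/(-13/15)=-2.3077
Confirm numerically:
  x=-2.253: |R|=0.95879 <1
  x=-2.159: |R|=0.88735 <1
  x=-2.036: |R|=0.79267 <1
  x=-1.962: |R|=0.73505 <1
  x=-2.852: |R|=1.39637 >1
  x=-2.697: |R|=1.28598 >1
  x=-2.671: |R|=1.26727 >1
So |R|<1 on (-2.3077, 0).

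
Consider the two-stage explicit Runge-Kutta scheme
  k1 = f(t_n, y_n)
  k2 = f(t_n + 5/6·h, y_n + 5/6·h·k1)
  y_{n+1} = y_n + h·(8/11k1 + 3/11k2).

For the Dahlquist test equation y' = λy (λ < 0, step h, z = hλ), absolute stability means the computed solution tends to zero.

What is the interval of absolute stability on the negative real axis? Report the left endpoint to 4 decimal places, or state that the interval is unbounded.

On y'=λy, z=hλ:
  k1=λy_n ⇒ h·k1=z·y_n;  k2=λ(1+5/6z)y_n ⇒ h·k2=z(1+5/6z)y_n
  y_{n+1}/y_n = 1 + 8/11z + 3/11z(1+5/6z) = 1 + z + 5/22z²
  so R(z) = 1 + z + 5/22z².

Find x<0 with |R(x)|<1.
x=-1.39: |R|=0.0491
R=1: x+5/22x²=0 ⇒ x=−22/5=-4.4000; min R=1−1/(4·5/22)=-0.1000>−1
Confirm numerically:
  x=-3.557: |R|=0.31851 <1
  x=-2.545: |R|=0.07295 <1
  x=-2.047: |R|=0.09468 <1
  x=-1.774: |R|=0.05876 <1
  x=-4.830: |R|=1.47202 >1
  x=-4.496: |R|=1.09809 >1
  x=-4.422: |R|=1.02211 >1
So |R|<1 on (-4.4000, 0).

z∈(-4.4000,0).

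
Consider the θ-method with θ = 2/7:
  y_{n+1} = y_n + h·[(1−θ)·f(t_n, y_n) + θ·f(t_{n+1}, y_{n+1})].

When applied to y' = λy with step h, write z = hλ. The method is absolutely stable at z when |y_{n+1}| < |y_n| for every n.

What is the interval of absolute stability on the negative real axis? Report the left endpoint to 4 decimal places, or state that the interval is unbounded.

With y'=λy (z=hλ):
  y_{n+1} = y_n + z·[5/7·y_n + 2/7·y_{n+1}] ⇒ (1 − 2/7z)y_{n+1} = (1 + 5/7z)y_n
  R(z) = (1 + 5/7z)/(1 − 2/7z).

Solve |R(x)|<1 on ℝ⁻.
x=-0.96: |R|=0.2466
R=−1: 1+5/7x = −1+2/7x ⇒ -3/7x=2 ⇒ x=2/(-3/7)=-4.6667
Confirm numerically:
  x=-4.110: |R|=0.89028 <1
  x=-3.687: |R|=0.79553 <1
  x=-3.101: |R|=0.64422 <1
  x=-2.165: |R|=0.33760 <1
  x=-5.220: |R|=1.09518 >1
  x=-5.212: |R|=1.09389 >1
  x=-4.781: |R|=1.02071 >1
Interval (-4.6667, 0).

(-4.6667, 0).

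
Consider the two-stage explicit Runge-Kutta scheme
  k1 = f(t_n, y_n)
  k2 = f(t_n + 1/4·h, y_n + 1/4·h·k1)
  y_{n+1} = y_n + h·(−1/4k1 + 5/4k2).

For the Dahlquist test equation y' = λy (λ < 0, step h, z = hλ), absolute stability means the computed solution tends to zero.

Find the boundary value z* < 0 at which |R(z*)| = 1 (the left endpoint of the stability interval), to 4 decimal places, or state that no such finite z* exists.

Set f=λy, z=hλ:
  k1=λy_n ⇒ h·k1=z·y_n;  k2=λ(1+1/4z)y_n ⇒ h·k2=z(1+1/4z)y_n
  y_{n+1}/y_n = 1 − 1/4z + 5/4z(1+1/4z) = 1 + z + 5/16z²
  so R(z) = 1 + z + 5/16z².

Find x<0 with |R(x)|<1.
x=-0.61: |R|=0.5063
R=1: x+5/16x²=0 ⇒ x=−16/5=-3.2000; min R=1−1/(4·5/16)=0.2000>−1
Confirm numerically:
  x=-2.490: |R|=0.44753 <1
  x=-2.444: |R|=0.42260 <1
  x=-2.336: |R|=0.36928 <1
  x=-1.886: |R|=0.22556 <1
  x=-3.650: |R|=1.51328 >1
  x=-3.533: |R|=1.36765 >1
  x=-3.232: |R|=1.03232 >1
Stable set (-3.2000, 0).

z* = -3.2000.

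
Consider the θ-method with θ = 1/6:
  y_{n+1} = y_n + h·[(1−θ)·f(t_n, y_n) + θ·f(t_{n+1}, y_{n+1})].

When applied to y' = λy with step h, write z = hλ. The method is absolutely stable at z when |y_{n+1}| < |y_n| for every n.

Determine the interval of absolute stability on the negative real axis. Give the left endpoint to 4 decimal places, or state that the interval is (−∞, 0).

(-3.0000, 0).

Set f=λy, z=hλ:
  y_{n+1} = y_n + z·[5/6·y_n + 1/6·y_{n+1}] ⇒ (1 − 1/6z)y_{n+1} = (1 + 5/6z)y_n
  R(z) = (1 + 5/6z)/(1 − 1/6z).

Need |R(x)|<1, x<0.
x=-1.54: |R|=0.2255
R=−1: 1+5/6x = −1+1/6x ⇒ -2/3x=2 ⇒ x=2/(-2/3)=-3.0000
Confirm numerically:
  x=-2.455: |R|=0.74216 <1
  x=-2.450: |R|=0.73964 <1
  x=-1.883: |R|=0.43321 <1
  x=-3.183: |R|=1.07971 >1
  x=-3.106: |R|=1.04656 >1
Interval (-3.0000, 0).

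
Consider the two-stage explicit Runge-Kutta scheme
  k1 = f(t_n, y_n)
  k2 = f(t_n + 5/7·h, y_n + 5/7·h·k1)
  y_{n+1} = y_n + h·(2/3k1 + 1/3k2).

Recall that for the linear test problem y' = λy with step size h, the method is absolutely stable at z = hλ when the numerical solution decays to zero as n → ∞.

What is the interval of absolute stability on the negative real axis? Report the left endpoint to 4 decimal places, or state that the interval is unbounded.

With y'=λy (z=hλ):
  k1=λy_n ⇒ h·k1=z·y_n;  k2=λ(1+5/7z)y_n ⇒ h·k2=z(1+5/7z)y_n
  y_{n+1}/y_n = 1 + 2/3z + 1/3z(1+5/7z) = 1 + z + 5/21z²
  R(z) = 1 + z + 5/21z².

Solve |R(x)|<1 on ℝ⁻.
x=-0.33: |R|=0.6959
R=1: x+5/21x²=0 ⇒ x=−21/5=-4.2000; min R=1−1/(4·5/21)=-0.0500>−1
Confirm numerically:
  x=-3.365: |R|=0.33101 <1
  x=-3.081: |R|=0.17913 <1
  x=-2.664: |R|=0.02574 <1
  x=-4.715: |R|=1.57815 >1
  x=-4.284: |R|=1.08568 >1
Stable set (-4.2000, 0).

(-4.2000, 0).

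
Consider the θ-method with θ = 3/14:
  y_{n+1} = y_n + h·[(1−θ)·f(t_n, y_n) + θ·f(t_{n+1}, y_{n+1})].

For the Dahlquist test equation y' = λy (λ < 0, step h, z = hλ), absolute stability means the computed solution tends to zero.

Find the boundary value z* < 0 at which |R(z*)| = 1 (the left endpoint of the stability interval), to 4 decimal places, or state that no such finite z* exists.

z* = -3.5000.

Test eqn y'=λy, z=hλ:
  y_{n+1} = y_n + z·[11/14·y_n + 3/14·y_{n+1}] ⇒ (1 − 3/14z)y_{n+1} = (1 + 11/14z)y_n
  R(z) = (1 + 11/14z)/(1 − 3/14z).

Boundary: |R(x)|=1, x<0.
x=-1.46: |R|=0.1121
R=−1: 1+11/14x = −1+3/14x ⇒ -4/7x=2 ⇒ x=2/(-4/7)=-3.5000
Confirm numerically:
  x=-3.395: |R|=0.96527 <1
  x=-2.377: |R|=0.57484 <1
  x=-2.252: |R|=0.51898 <1
  x=-1.585: |R|=0.18315 <1
  x=-3.919: |R|=1.13014 >1
  x=-3.868: |R|=1.11498 >1
  x=-3.807: |R|=1.09661 >1
So |R|<1 on (-3.5000, 0).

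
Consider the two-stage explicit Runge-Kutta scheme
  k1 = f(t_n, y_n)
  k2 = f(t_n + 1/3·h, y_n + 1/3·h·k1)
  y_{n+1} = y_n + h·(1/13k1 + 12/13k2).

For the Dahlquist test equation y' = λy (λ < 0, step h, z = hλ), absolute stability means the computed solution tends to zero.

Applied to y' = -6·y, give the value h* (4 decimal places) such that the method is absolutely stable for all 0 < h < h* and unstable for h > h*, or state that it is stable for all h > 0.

(-3.2500,0); λ=-6 ⇒ h* = (13/4)/6 = 0.5417.

Set f=λy, z=hλ:
  k1=λy_n ⇒ h·k1=z·y_n;  k2=λ(1+1/3z)y_n ⇒ h·k2=z(1+1/3z)y_n
  y_{n+1}/y_n = 1 + 1/13z + 12/13z(1+1/3z) = 1 + z + 4/13z²
  ⇒ R(z) = 1 + z + 4/13z².

Boundary: |R(x)|=1, x<0.
x=-0.51: |R|=0.5700
R=1: x+4/13x²=0 ⇒ x=−13/4=-3.2500; min R=1−1/(4·4/13)=0.1875>−1
Confirm numerically:
  x=-3.110: |R|=0.86603 <1
  x=-2.410: |R|=0.37711 <1
  x=-1.879: |R|=0.20735 <1
  x=-1.326: |R|=0.21501 <1
  x=-3.712: |R|=1.52768 >1
  x=-3.434: |R|=1.19442 >1
So |R|<1 on (-3.2500, 0).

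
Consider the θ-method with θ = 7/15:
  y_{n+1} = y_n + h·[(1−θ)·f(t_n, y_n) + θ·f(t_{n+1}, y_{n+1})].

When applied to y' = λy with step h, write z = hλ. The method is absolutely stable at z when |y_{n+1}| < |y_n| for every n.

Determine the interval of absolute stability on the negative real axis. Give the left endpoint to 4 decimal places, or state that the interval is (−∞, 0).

z∈(-30.0000,0).

On y'=λy, z=hλ:
  y_{n+1} = y_n + z·[8/15·y_n + 7/15·y_{n+1}] ⇒ (1 − 7/15z)y_{n+1} = (1 + 8/15z)y_n
  so R(z) = (1 + 8/15z)/(1 − 7/15z).

Find x<0 with |R(x)|<1.
x=-0.62: |R|=0.5191
R=−1: 1+8/15x = −1+7/15x ⇒ -1/15x=2 ⇒ x=2/(-1/15)=-30.0000
Confirm numerically:
  x=-27.634: |R|=0.98865 <1
  x=-26.405: |R|=0.98201 <1
  x=-22.225: |R|=0.95442 <1
  x=-17.714: |R|=0.91161 <1
  x=-30.460: |R|=1.00202 >1
  x=-30.072: |R|=1.00032 >1
So |R|<1 on (-30.0000, 0).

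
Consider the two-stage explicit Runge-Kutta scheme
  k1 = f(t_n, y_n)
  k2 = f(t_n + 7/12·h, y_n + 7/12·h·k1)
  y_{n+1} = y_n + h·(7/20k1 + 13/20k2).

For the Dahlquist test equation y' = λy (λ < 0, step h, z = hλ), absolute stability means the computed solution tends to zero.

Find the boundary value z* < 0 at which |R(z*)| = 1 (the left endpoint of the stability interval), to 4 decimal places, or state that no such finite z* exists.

z* = -2.6374.

With y'=λy (z=hλ):
  k1=λy_n ⇒ h·k1=z·y_n;  k2=λ(1+7/12z)y_n ⇒ h·k2=z(1+7/12z)y_n
  y_{n+1}/y_n = 1 + 7/20z + 13/20z(1+7/12z) = 1 + z + 91/240z²
  Hence R(z) = 1 + z + 91/240z².

Need |R(x)|<1, x<0.
x=-0.74: |R|=0.4676
R=1: x+91/240x²=0 ⇒ x=−240/91=-2.6374; min R=1−1/(4·91/240)=0.3407>−1
Confirm numerically:
  x=-2.498: |R|=0.86800 <1
  x=-1.236: |R|=0.34325 <1
  x=-1.230: |R|=0.34364 <1
  x=-3.010: |R|=1.42529 >1
  x=-2.837: |R|=1.21475 >1
Interval (-2.6374, 0).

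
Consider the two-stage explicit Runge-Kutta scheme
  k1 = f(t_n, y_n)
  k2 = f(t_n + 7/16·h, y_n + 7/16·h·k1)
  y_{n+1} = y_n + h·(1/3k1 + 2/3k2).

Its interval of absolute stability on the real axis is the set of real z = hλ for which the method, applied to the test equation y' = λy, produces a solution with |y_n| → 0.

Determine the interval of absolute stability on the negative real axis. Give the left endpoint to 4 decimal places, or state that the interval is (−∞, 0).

Test eqn y'=λy, z=hλ:
  k1=λy_n ⇒ h·k1=z·y_n;  k2=λ(1+7/16z)y_n ⇒ h·k2=z(1+7/16z)y_n
  y_{n+1}/y_n = 1 + 1/3z + 2/3z(1+7/16z) = 1 + z + 7/24z²
  Hence R(z) = 1 + z + 7/24z².

Solve |R(x)|<1 on ℝ⁻.
x=-1.32: |R|=0.1882
R=1: x+7/24x²=0 ⇒ x=−24/7=-3.4286; min R=1−1/(4·7/24)=0.1429>−1
Confirm numerically:
  x=-3.267: |R|=0.84604 <1
  x=-3.130: |R|=0.72743 <1
  x=-1.716: |R|=0.14286 <1
  x=-1.484: |R|=0.15832 <1
  x=-3.842: |R|=1.46328 >1
  x=-3.790: |R|=1.39953 >1
  x=-3.754: |R|=1.35632 >1
Stable set (-3.4286, 0).

z∈(-3.4286,0).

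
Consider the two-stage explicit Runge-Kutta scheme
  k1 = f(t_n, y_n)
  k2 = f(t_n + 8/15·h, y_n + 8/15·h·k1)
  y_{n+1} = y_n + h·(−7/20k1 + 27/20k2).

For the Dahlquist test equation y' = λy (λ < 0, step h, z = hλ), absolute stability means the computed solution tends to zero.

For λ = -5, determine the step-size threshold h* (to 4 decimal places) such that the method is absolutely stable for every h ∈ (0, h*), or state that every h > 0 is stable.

On y'=λy, z=hλ:
  k1=λy_n ⇒ h·k1=z·y_n;  k2=λ(1+8/15z)y_n ⇒ h·k2=z(1+8/15z)y_n
  y_{n+1}/y_n = 1 − 7/20z + 27/20z(1+8/15z) = 1 + z + 18/25z²
  so R(z) = 1 + z + 18/25z².

Need |R(x)|<1, x<0.
x=-1.45: |R|=1.0638
R=1: x+18/25x²=0 ⇒ x=−25/18=-1.3889; min R=1−1/(4·18/25)=0.6528>−1
Confirm numerically:
  x=-1.350: |R|=0.96220 <1
  x=-1.331: |R|=0.94452 <1
  x=-0.769: |R|=0.65678 <1
  x=-1.586: |R|=1.22509 >1
  x=-1.464: |R|=1.07917 >1
So |R|<1 on (-1.3889, 0).

(-1.3889,0); λ=-5 ⇒ h* = (25/18)/5 = 0.2778.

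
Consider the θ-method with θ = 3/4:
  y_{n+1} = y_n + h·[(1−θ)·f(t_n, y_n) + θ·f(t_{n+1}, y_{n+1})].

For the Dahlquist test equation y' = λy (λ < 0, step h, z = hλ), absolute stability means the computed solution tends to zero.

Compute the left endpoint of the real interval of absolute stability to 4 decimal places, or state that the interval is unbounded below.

Test eqn y'=λy, z=hλ:
  y_{n+1} = y_n + z·[1/4·y_n + 3/4·y_{n+1}] ⇒ (1 − 3/4z)y_{n+1} = (1 + 1/4z)y_n
  Hence R(z) = (1 + 1/4z)/(1 − 3/4z).

Find x<0 with |R(x)|<1.
x=-1.66: |R|=0.2606
x=-2: |R|=0.2000
x=-10: |R|=0.1765
x=-100: |R|=0.3158
θ=3/4≥1/2 ⇒ |1+1/4x|<|1−3/4x| ∀x<0 ⇒ stable on all of ℝ⁻.

(−∞, 0) — no finite endpoint.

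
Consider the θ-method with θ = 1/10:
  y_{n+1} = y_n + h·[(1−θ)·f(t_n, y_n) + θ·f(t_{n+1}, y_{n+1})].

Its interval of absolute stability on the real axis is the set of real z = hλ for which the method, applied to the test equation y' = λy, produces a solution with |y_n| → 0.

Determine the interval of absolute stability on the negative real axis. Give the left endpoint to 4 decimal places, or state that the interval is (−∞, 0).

Set f=λy, z=hλ:
  y_{n+1} = y_n + z·[9/10·y_n + 1/10·y_{n+1}] ⇒ (1 − 1/10z)y_{n+1} = (1 + 9/10z)y_n
  so R(z) = (1 + 9/10z)/(1 − 1/10z).

Need |R(x)|<1, x<0.
x=-0.46: |R|=0.5602
R=−1: 1+9/10x = −1+1/10x ⇒ -4/5x=2 ⇒ x=2/(-4/5)=-2.5000
Confirm numerically:
  x=-1.892: |R|=0.59099 <1
  x=-1.258: |R|=0.11743 <1
  x=-1.119: |R|=0.00639 <1
  x=-1.046: |R|=0.05305 <1
  x=-2.749: |R|=1.15625 >1
  x=-2.726: |R|=1.14207 >1
Stable set (-2.5000, 0).

z∈(-2.5000,0).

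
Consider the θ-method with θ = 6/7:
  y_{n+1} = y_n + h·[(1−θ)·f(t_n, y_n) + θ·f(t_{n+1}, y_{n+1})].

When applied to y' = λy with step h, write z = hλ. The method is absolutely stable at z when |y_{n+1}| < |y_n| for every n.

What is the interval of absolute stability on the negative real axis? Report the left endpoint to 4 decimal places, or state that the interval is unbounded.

interval (−∞, 0).

On y'=λy, z=hλ:
  y_{n+1} = y_n + z·[1/7·y_n + 6/7·y_{n+1}] ⇒ (1 − 6/7z)y_{n+1} = (1 + 1/7z)y_n
  ⇒ R(z) = (1 + 1/7z)/(1 − 6/7z).

Boundary: |R(x)|=1, x<0.
x=-0.79: |R|=0.5290
x=-2: |R|=0.2632
x=-10: |R|=0.0448
x=-100: |R|=0.1532
θ=6/7≥1/2 ⇒ |1+1/7x|<|1−6/7x| ∀x<0 ⇒ stable on all of ℝ⁻.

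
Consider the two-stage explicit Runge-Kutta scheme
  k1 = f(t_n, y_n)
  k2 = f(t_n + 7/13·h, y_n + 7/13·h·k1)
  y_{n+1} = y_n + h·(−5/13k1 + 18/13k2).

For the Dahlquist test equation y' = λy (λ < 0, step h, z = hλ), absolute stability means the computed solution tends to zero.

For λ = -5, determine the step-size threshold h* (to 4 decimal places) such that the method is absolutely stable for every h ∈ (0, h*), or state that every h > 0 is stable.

(-1.3413,0); λ=-5 ⇒ h* = (169/126)/5 = 0.2683.

On y'=λy, z=hλ:
  k1=λy_n ⇒ h·k1=z·y_n;  k2=λ(1+7/13z)y_n ⇒ h·k2=z(1+7/13z)y_n
  y_{n+1}/y_n = 1 − 5/13z + 18/13z(1+7/13z) = 1 + z + 126/169z²
  so R(z) = 1 + z + 126/169z².

Find x<0 with |R(x)|<1.
x=-1.64: |R|=1.3653
R=1: x+126/169x²=0 ⇒ x=−169/126=-1.3413; min R=1−1/(4·126/169)=0.6647>−1
Confirm numerically:
  x=-1.320: |R|=0.97907 <1
  x=-0.985: |R|=0.73836 <1
  x=-0.905: |R|=0.70563 <1
  x=-0.902: |R|=0.70459 <1
  x=-1.608: |R|=1.31977 >1
  x=-1.460: |R|=1.12924 >1
So |R|<1 on (-1.3413, 0).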